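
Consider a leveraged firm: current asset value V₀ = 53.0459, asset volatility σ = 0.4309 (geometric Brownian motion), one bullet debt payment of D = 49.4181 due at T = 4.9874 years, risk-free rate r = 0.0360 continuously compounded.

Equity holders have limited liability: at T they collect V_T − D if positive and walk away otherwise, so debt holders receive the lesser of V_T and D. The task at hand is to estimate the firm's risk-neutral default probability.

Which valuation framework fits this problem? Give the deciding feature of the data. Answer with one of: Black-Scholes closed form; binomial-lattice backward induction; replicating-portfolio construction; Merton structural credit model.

framework: Merton structural credit model

Key observation: assets follow a GBM and default happens iff V_T < 49.4181; valuing claims on that split (equity as a call, risky debt as the residual) is the structural model's definition.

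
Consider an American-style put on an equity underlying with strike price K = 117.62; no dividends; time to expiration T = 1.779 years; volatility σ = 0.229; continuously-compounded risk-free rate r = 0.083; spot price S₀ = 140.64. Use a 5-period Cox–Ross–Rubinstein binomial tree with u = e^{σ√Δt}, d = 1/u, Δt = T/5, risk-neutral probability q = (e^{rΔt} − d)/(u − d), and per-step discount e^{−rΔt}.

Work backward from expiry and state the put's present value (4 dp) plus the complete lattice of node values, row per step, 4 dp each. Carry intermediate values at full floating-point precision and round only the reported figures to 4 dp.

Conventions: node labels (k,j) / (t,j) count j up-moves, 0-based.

params: Δt=0.35580 u=1.14637 d=0.87232 q=0.57527 e^(-rΔt)=0.97090
t_5 payoffs: 46.5814 24.2645 0.0000 0.0000 0.0000 0.0000
k=4: node(4,0) S=81.4361 payoff=36.1839 vs cont=32.7612 → 36.1839 [stop]  node(4,1) S=107.0195 payoff=10.6005 vs cont=10.0059 → 10.6005 [stop]  node(4,2) S=140.6400 payoff=0.0000 vs cont=0.0000 → 0.0000 [wait]  node(4,3) S=184.8225 payoff=0.0000 vs cont=0.0000 → 0.0000 [wait]  node(4,4) S=242.8850 payoff=0.0000 vs cont=0.0000 → 0.0000 [wait]
k=3: node(3,0) S=93.3555 payoff=24.2645 vs cont=20.8418 → 24.2645 [stop]  node(3,1) S=122.6834 payoff=0.0000 vs cont=4.3713 → 4.3713 [wait]  node(3,2) S=161.2248 payoff=0.0000 vs cont=0.0000 → 0.0000 [wait]  node(3,3) S=211.8740 payoff=0.0000 vs cont=0.0000 → 0.0000 [wait]
k=2: node(2,0) S=107.0195 payoff=10.6005 vs cont=12.4474 → 12.4474 [wait]  node(2,1) S=140.6400 payoff=0.0000 vs cont=1.8026 → 1.8026 [wait]  node(2,2) S=184.8225 payoff=0.0000 vs cont=0.0000 → 0.0000 [wait]
k=1: node(1,0) S=122.6834 payoff=0.0000 vs cont=6.1397 → 6.1397 [wait]  node(1,1) S=161.2248 payoff=0.0000 vs cont=0.7433 → 0.7433 [wait]
k=0: node(0,0) S=140.6400 payoff=0.0000 vs cont=2.9470 → 2.9470 [wait]

price = 2.9470
tree:
2.9470
6.1397 0.7433
12.4474 1.8026 0.0000
24.2645 4.3713 0.0000 0.0000
36.1839 10.6005 0.0000 0.0000 0.0000
46.5814 24.2645 0.0000 0.0000 0.0000 0.0000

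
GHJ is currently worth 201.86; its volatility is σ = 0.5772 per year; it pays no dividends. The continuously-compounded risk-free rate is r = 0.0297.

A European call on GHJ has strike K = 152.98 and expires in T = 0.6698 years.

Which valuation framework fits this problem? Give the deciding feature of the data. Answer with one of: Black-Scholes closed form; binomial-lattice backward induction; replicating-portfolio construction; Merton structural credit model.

Key observation: with GHJ following a GBM at constant σ and r, the European call struck at 152.98 prices in closed form — nothing here needs a stepwise model or a balance sheet.

framework: Black-Scholes closed form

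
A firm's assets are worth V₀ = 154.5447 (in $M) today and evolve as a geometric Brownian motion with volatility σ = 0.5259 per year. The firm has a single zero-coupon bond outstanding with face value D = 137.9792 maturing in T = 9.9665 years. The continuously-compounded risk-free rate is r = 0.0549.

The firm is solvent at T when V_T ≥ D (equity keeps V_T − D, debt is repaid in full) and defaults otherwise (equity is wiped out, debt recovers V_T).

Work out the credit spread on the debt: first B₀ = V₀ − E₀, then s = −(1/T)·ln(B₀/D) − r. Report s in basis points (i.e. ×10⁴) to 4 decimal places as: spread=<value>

spread=608.6681

Work the structural quantities from V₀ = 154.5447 against face 137.9792:
d₁ = [ln(V₀/D) + (r + σ²/2)T] / (σ√T)
   = [ln(154.5447/137.9792) + (0.0549 + 0.5·0.5259²)·9.9665] / (0.5259·√9.9665)
   = [0.113380 + 1.925382] / 1.660254 = 1.227983
d₂ = d₁ − σ√T = 1.227983 − 1.660254 = -0.432271
N(d₁) = 0.890273,  N(d₂) = 0.332772,  e^(−rT) = 0.578590
E₀ = V₀·N(d₁) − D·e^(−rT)·N(d₂)
   = 154.5447·0.890273 − 137.9792·0.578590·0.332772 = 111.020679
B₀ = V₀ − E₀ = 154.5447 − 111.020679 = 43.524021
spread = −(1/T)·ln(B₀/D) − r = −(1/9.9665)·ln(43.524021/137.9792) − 0.0549 = 0.06086681
in basis points: 0.06086681 × 10⁴ = 608.6681 bp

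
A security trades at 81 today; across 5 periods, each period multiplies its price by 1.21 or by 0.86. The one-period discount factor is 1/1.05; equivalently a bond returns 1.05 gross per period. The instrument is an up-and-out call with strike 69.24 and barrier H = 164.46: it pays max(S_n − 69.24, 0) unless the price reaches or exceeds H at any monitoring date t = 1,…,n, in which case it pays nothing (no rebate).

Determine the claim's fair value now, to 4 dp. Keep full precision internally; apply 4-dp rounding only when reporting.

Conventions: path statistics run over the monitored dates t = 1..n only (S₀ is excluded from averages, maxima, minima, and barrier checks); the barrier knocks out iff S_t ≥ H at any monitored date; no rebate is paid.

Risk-neutral up-probability p* = (R−d)/(u−d) = (1.05−0.86)/(1.21−0.86) = 0.5429; the claim prices as the p*-weighted sum of path payoffs discounted by R^5.
Enumerate all 2^5 = 32 price paths (U = up ×1.21, D = down ×0.86); each path with k up-moves has probability p*^k·(1−p*)^(5−k).
DDDDD: M=69.6600, payoff=0.0000, prob=0.019965
UDDDD: M=98.0100, payoff=0.0000, prob=0.023708
DUDDD: M=84.2886, payoff=0.0000, prob=0.023708
UUDDD: M=118.5921, payoff=6.1912, prob=0.028153
DDUDD: M=72.4882, payoff=0.0000, prob=0.023708
UDUDD: M=101.9892, payoff=6.1912, prob=0.028153
DUUDD: M=101.9892, payoff=6.1912, prob=0.028153
UUUDD: M=143.4964, payoff=36.8900, prob=0.033432
DDDUD: M=69.6600, payoff=0.0000, prob=0.023708
UDDUD: M=98.0100, payoff=6.1912, prob=0.028153
DUDUD: M=87.7107, payoff=6.1912, prob=0.028153
UUDUD: M=123.4069, payoff=36.8900, prob=0.033432
DDUUD: M=87.7107, payoff=6.1912, prob=0.028153
UDUUD: M=123.4069, payoff=36.8900, prob=0.033432
DUUUD: M=123.4069, payoff=36.8900, prob=0.033432
UUUUD: M=173.6307, payoff=0.0000, prob=0.039700
DDDDU: M=69.6600, payoff=0.0000, prob=0.023708
UDDDU: M=98.0100, payoff=6.1912, prob=0.028153
DUDDU: M=84.2886, payoff=6.1912, prob=0.028153
UUDDU: M=118.5921, payoff=36.8900, prob=0.033432
DDUDU: M=75.4312, payoff=6.1912, prob=0.028153
UDUDU: M=106.1300, payoff=36.8900, prob=0.033432
DUUDU: M=106.1300, payoff=36.8900, prob=0.033432
UUUDU: M=149.3224, payoff=80.0824, prob=0.039700
DDDUU: M=75.4312, payoff=6.1912, prob=0.028153
UDDUU: M=106.1300, payoff=36.8900, prob=0.033432
DUDUU: M=106.1300, payoff=36.8900, prob=0.033432
UUDUU: M=149.3224, payoff=80.0824, prob=0.039700
DDUUU: M=106.1300, payoff=36.8900, prob=0.033432
UDUUU: M=149.3224, payoff=80.0824, prob=0.039700
DUUUU: M=149.3224, payoff=80.0824, prob=0.039700
UUUUU: M=210.0931, payoff=0.0000, prob=0.047144
Price = Σ prob·payoff / R^5 = 26.793217 / 1.276282 = 20.9932

price = 20.9932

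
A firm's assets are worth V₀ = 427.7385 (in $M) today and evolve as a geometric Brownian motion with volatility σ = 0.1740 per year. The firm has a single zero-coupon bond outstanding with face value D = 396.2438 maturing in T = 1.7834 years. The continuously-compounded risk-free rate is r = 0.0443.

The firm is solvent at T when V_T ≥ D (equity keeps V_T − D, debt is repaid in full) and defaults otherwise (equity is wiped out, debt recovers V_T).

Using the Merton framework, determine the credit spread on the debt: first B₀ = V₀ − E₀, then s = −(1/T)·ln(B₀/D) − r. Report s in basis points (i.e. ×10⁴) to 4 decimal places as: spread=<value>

spread=215.2215

Equity is a call on the firm's assets struck at D = 396.2438:
d₁ = [ln(V₀/D) + (r + σ²/2)T] / (σ√T)
   = [ln(427.7385/396.2438) + (0.0443 + 0.5·0.1740²)·1.7834] / (0.1740·√1.7834)
   = [0.076482 + 0.106002] / 0.232367 = 0.785328
d₂ = d₁ − σ√T = 0.785328 − 0.232367 = 0.552962
N(d₁) = 0.783869,  N(d₂) = 0.709855,  e^(−rT) = 0.924036
E₀ = V₀·N(d₁) − D·e^(−rT)·N(d₂)
   = 427.7385·0.783869 − 396.2438·0.924036·0.709855 = 75.382347
B₀ = V₀ − E₀ = 427.7385 − 75.382347 = 352.356153
spread = −(1/T)·ln(B₀/D) − r = −(1/1.7834)·ln(352.356153/396.2438) − 0.0443 = 0.02152215
in basis points: 0.02152215 × 10⁴ = 215.2215 bp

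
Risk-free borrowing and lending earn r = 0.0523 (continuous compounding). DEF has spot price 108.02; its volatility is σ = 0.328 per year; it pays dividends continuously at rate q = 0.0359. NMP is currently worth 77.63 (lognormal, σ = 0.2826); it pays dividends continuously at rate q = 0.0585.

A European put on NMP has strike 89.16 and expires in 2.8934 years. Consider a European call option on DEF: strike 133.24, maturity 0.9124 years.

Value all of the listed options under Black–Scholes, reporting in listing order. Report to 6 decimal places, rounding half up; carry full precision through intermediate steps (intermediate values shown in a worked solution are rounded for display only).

price(NMP put K=89.16) = 19.744991
price(DEF call K=133.24) = 5.835904

[NMP put K=89.16]
σ√T = 0.2826·√2.8934 = 0.480703
d₁ = (ln(S/K) + (r−q+σ²/2)T) / (σ√T) = (ln(77.63/89.16) + (0.0523−0.0585+0.2826²/2)·2.8934) / 0.480703 = (-0.138479 + 0.097598) / 0.480703 = -0.085043
d₂ = d₁ − σ√T = -0.085043 − 0.480703 = -0.565745
e^{−rT} = 0.859568
e^{−qT} = 0.844286
N(−d₁) = 0.533886,  N(−d₂) = 0.714216
price = K·e^{−rT}·N(−d₂) − S·e^{−qT}·N(−d₁) = 54.736923 − 34.991933 = 19.744991
[DEF call K=133.24]
σ√T = 0.328·√0.9124 = 0.313304
d₁ = (ln(S/K) + (r−q+σ²/2)T) / (σ√T) = (ln(108.02/133.24) + (0.0523−0.0359+0.328²/2)·0.9124) / 0.313304 = (-0.209836 + 0.064043) / 0.313304 = -0.465338
d₂ = d₁ − σ√T = -0.465338 − 0.313304 = -0.778642
e^{−rT} = 0.953402
e^{−qT} = 0.967775
N(d₁) = 0.320845,  N(d₂) = 0.218095
price = S·e^{−qT}·N(d₁) − K·e^{−rT}·N(d₂) = 33.540820 − 27.704916 = 5.835904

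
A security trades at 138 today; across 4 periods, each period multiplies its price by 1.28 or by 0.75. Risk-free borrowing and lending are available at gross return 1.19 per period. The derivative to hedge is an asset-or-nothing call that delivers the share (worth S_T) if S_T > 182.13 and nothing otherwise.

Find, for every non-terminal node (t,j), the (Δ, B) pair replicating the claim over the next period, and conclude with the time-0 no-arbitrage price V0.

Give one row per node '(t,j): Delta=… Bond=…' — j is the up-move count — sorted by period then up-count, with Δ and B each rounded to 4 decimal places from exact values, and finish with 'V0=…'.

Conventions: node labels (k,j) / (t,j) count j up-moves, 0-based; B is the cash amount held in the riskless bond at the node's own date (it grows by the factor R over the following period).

(0,0): Delta=1.3304 Bond=-53.7786
(1,0): Delta=1.9258 Bond=-125.6228
(1,1): Delta=1.2590 Bond=-51.3911
(2,0): Delta=0.0000 Bond=0.0000
(2,1): Delta=2.1566 Bond=-180.0688
(2,2): Delta=1.1514 Bond=-36.8323
(3,0): Delta=0.0000 Bond=0.0000
(3,1): Delta=0.0000 Bond=0.0000
(3,2): Delta=2.4151 Bond=-258.1123
(3,3): Delta=1.0000 Bond=0.0000
V0=129.8150

Since d<R<u, set p* = (R−d)/(u−d) = 0.8302; price each node as the discounted p*-expectation of its children.
Expiry values: V(4,0)=0.0000, V(4,1)=0.0000, V(4,2)=0.0000, V(4,3)=217.0552, V(4,4)=370.4409
Node (3,0) S=58.2188: V=(p*·0.0000+(1−p*)·0.0000)/1.19=0.0000; Δ=(0.0000−0.0000)/(74.5200−43.6641)=0.0000; B=V−Δ·S=0.0000
Node (3,1) S=99.3600: V=(p*·0.0000+(1−p*)·0.0000)/1.19=0.0000; Δ=(0.0000−0.0000)/(127.1808−74.5200)=0.0000; B=V−Δ·S=0.0000
Node (3,2) S=169.5744: V=(p*·217.0552+(1−p*)·0.0000)/1.19=151.4259; Δ=(217.0552−0.0000)/(217.0552−127.1808)=2.4151; B=V−Δ·S=-258.1123
Node (3,3) S=289.4070: V=(p*·370.4409+(1−p*)·217.0552)/1.19=289.4070; Δ=(370.4409−217.0552)/(370.4409−217.0552)=1.0000; B=V−Δ·S=0.0000
Node (2,0) S=77.6250: V=(p*·0.0000+(1−p*)·0.0000)/1.19=0.0000; Δ=(0.0000−0.0000)/(99.3600−58.2188)=0.0000; B=V−Δ·S=0.0000
Node (2,1) S=132.4800: V=(p*·151.4259+(1−p*)·0.0000)/1.19=105.6404; Δ=(151.4259−0.0000)/(169.5744−99.3600)=2.1566; B=V−Δ·S=-180.0688
Node (2,2) S=226.0992: V=(p*·289.4070+(1−p*)·151.4259)/1.19=223.5094; Δ=(289.4070−151.4259)/(289.4070−169.5744)=1.1514; B=V−Δ·S=-36.8323
Node (1,0) S=103.5000: V=(p*·105.6404+(1−p*)·0.0000)/1.19=73.6987; Δ=(105.6404−0.0000)/(132.4800−77.6250)=1.9258; B=V−Δ·S=-125.6228
Node (1,1) S=176.6400: V=(p*·223.5094+(1−p*)·105.6404)/1.19=171.0033; Δ=(223.5094−105.6404)/(226.0992−132.4800)=1.2590; B=V−Δ·S=-51.3911
Node (0,0) S=138.0000: V=(p*·171.0033+(1−p*)·73.6987)/1.19=129.8150; Δ=(171.0033−73.6987)/(176.6400−103.5000)=1.3304; B=V−Δ·S=-53.7786
Check: Δ(0,0)·S0 + B(0,0) = 129.8150 = V0.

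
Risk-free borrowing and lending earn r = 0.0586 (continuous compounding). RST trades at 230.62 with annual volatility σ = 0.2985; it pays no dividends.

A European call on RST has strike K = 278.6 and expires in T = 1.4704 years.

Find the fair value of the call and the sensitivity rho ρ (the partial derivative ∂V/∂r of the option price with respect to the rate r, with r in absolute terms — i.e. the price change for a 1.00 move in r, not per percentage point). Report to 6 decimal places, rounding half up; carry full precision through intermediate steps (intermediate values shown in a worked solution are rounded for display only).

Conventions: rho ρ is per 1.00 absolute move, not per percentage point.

σ√T = 0.2985·√1.4704 = 0.361961
d₁ = (ln(S/K) + (r+σ²/2)T) / (σ√T) = (ln(230.62/278.6) + (0.0586+0.2985²/2)·1.4704) / 0.361961 = (-0.189006 + 0.151673) / 0.361961 = -0.103139
d₂ = d₁ − σ√T = -0.103139 − 0.361961 = -0.465100
e^{−rT} = 0.917442
N(d₁) = 0.458926,  N(d₂) = 0.320930
Call price V = S·N(d₁) − K·e^{−rT}·N(d₂) = 105.837592 − 82.029495 = 23.808097
ρ = K·T·e^{−rT}·N(d₂) = 120.616170

price = 23.808097
ρ = 120.616170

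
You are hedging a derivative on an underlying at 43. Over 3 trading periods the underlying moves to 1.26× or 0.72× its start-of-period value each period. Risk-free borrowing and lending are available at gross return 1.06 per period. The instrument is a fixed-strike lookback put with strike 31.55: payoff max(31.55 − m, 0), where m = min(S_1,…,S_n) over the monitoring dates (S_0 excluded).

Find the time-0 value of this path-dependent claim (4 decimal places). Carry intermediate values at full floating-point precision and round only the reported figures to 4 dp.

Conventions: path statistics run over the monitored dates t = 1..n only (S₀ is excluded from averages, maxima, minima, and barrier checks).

No-arbitrage gives p* = (R−d)/(u−d) = 0.6296: enumerate every path, weight its payoff by its p*-probability, and discount by R^3.
Enumerate all 2^3 = 8 price paths (U = up ×1.26, D = down ×0.72); each path with k up-moves has probability p*^k·(1−p*)^(3−k).
DDD: m=16.0497, payoff=15.5003, prob=0.050805
UDD: m=28.0869, payoff=3.4631, prob=0.086369
DUD: m=28.0869, payoff=3.4631, prob=0.086369
UUD: m=49.1521, payoff=0.0000, prob=0.146827
DDU: m=22.2912, payoff=9.2588, prob=0.086369
UDU: m=39.0096, payoff=0.0000, prob=0.146827
DUU: m=30.9600, payoff=0.5900, prob=0.146827
UUU: m=54.1800, payoff=0.0000, prob=0.249606
Price = Σ prob·payoff / R^3 = 2.272006 / 1.191016 = 1.9076

price = 1.9076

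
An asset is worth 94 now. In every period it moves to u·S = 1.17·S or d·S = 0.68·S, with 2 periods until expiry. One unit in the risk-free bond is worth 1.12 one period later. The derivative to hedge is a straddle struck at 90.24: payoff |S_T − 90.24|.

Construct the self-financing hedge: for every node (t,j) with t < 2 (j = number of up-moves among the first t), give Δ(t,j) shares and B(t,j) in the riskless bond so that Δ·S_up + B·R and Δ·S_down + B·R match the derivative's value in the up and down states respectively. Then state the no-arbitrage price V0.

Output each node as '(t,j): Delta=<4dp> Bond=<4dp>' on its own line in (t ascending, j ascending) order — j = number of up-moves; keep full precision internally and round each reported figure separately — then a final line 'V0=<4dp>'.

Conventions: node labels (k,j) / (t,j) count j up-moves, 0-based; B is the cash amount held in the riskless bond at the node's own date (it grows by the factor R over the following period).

Arbitrage-free pricing uses the up-move probability p* = (R−d)/(u−d) = 0.8980, discounting each step at R = 1.12.
Payoffs at expiry: V(2,0)=46.7744, V(2,1)=15.4536, V(2,2)=38.4366
  t=1,j=0: stock 63.9200 → up 74.7864 (V=15.4536), down 43.4656 (V=46.7744). Price 16.6514; hedge Δ=-1.0000, bond B=80.5714.
  t=1,j=1: stock 109.9800 → up 128.6766 (V=38.4366), down 74.7864 (V=15.4536). Price 32.2245; hedge Δ=0.4265, bond B=-14.6796.
  t=0,j=0: stock 94.0000 → up 109.9800 (V=32.2245), down 63.9200 (V=16.6514). Price 27.3530; hedge Δ=0.3381, bond B=-4.4287.
Check: Δ(0,0)·S0 + B(0,0) = 27.3530 = V0.

(0,0): Delta=0.3381 Bond=-4.4287
(1,0): Delta=-1.0000 Bond=80.5714
(1,1): Delta=0.4265 Bond=-14.6796
V0=27.3530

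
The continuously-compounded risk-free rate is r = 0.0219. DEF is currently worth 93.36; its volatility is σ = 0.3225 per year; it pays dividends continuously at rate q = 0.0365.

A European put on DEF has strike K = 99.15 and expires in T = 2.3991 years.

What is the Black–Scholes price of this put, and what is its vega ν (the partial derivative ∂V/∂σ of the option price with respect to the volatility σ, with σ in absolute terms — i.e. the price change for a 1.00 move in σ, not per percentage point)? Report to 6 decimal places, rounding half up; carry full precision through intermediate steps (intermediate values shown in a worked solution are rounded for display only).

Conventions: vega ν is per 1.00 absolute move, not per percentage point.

σ√T = 0.3225·√2.3991 = 0.499521
d₁ = (ln(S/K) + (r−q+σ²/2)T) / (σ√T) = (ln(93.36/99.15) + (0.0219−0.0365+0.3225²/2)·2.3991) / 0.499521 = (-0.060171 + 0.089734) / 0.499521 = 0.059183
d₂ = d₁ − σ√T = 0.059183 − 0.499521 = -0.440339
e^{−rT} = 0.948816
e^{−qT} = 0.916157
N(−d₁) = 0.476403,  N(−d₂) = 0.670154
Put price V = K·e^{−rT}·N(−d₂) − S·e^{−qT}·N(−d₁) = 63.044818 − 40.747944 = 22.296875
φ(d₁) = (1/√(2π))·e^{−d₁²/2} = 0.398244
ν = S·e^{−qT}·φ(d₁)·√T = 52.759975

price = 22.296875
ν = 52.759975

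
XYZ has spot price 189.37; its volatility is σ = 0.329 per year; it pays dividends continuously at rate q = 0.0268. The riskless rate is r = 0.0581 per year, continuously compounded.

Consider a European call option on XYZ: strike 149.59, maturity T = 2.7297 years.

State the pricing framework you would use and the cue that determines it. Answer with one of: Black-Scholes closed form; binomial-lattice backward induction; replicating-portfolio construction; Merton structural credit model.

Key observation: a European-exercise option on XYZ struck at 149.59 — a GBM underlying with constant parameters — admits an analytic price: the data contain no early exercise, no discrete tree, no debt structure.

framework: Black-Scholes closed form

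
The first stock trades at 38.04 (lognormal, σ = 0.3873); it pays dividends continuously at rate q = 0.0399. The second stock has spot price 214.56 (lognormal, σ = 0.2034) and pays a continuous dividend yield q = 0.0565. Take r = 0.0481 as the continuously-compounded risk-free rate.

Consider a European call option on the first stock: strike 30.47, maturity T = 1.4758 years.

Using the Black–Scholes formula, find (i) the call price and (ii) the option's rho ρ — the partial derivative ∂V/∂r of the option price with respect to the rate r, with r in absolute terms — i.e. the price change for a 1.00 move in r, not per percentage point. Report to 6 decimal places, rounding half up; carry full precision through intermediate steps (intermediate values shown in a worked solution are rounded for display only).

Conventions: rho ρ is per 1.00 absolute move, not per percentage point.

σ√T = 0.3873·√1.4758 = 0.470502
d₁ = (ln(S/K) + (r−q+σ²/2)T) / (σ√T) = (ln(38.04/30.47) + (0.0481−0.0399+0.3873²/2)·1.4758) / 0.470502 = (0.221896 + 0.122788) / 0.470502 = 0.732586
d₂ = d₁ − σ√T = 0.732586 − 0.470502 = 0.262085
e^{−rT} = 0.931475
e^{−qT} = 0.942816
N(d₁) = 0.768095,  N(d₂) = 0.603372
Call price V = S·e^{−qT}·N(d₁) − K·e^{−rT}·N(d₂) = 27.547491 − 17.124926 = 10.422565
ρ = K·T·e^{−rT}·N(d₂) = 25.272966

price = 10.422565
ρ = 25.272966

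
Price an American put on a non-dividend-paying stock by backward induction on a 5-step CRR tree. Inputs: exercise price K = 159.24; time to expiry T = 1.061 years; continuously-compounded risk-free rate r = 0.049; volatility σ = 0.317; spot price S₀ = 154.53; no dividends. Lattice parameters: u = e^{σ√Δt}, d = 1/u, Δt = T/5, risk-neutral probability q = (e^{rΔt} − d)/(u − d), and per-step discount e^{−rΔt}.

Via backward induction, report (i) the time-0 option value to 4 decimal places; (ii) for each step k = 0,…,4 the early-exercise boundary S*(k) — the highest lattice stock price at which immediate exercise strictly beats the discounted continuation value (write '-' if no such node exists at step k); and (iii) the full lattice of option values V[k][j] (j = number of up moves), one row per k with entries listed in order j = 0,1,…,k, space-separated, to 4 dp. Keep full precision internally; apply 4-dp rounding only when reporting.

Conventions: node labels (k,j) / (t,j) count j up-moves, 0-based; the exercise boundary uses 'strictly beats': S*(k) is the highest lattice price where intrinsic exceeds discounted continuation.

Δt=0.21220, u=1.15723, d=0.86413, q=0.49922, disc=e^(-rΔt)=0.98966
k=5 terminal: V=max(K-S,0) → 84.7805 59.5258 25.7053 0.0000 0.0000 0.0000
k=4: j=0 S=86.1665 intr=73.0735 cont=71.4263 V=73.0735[EX]; j=1 S=115.3920 intr=43.8480 cont=42.2008 V=43.8480[EX]; j=2 S=154.5300 intr=4.7100 cont=12.7395 V=12.7395[hold]; j=3 S=206.9426 intr=0.0000 cont=0.0000 V=0.0000[hold]; j=4 S=277.1322 intr=0.0000 cont=0.0000 V=0.0000[hold]  S*(4)=115.3920
k=3: j=0 S=99.7142 intr=59.5258 cont=57.8786 V=59.5258[EX]; j=1 S=133.5347 intr=25.7053 cont=28.0251 V=28.0251[hold]; j=2 S=178.8263 intr=0.0000 cont=6.3137 V=6.3137[hold]; j=3 S=239.4796 intr=0.0000 cont=0.0000 V=0.0000[hold]  S*(3)=99.7142
k=2: j=0 S=115.3920 intr=43.8480 cont=43.3470 V=43.8480[EX]; j=1 S=154.5300 intr=4.7100 cont=17.0086 V=17.0086[hold]; j=2 S=206.9426 intr=0.0000 cont=3.1291 V=3.1291[hold]  S*(2)=115.3920
k=1: j=0 S=133.5347 intr=25.7053 cont=30.1343 V=30.1343[hold]; j=1 S=178.8263 intr=0.0000 cont=9.9754 V=9.9754[hold]  S*(1)=-
k=0: j=0 S=154.5300 intr=4.7100 cont=19.8630 V=19.8630[hold]  S*(0)=-

price = 19.8630
boundary = - - 115.3920 99.7142 115.3920
tree:
19.8630
30.1343 9.9754
43.8480 17.0086 3.1291
59.5258 28.0251 6.3137 0.0000
73.0735 43.8480 12.7395 0.0000 0.0000
84.7805 59.5258 25.7053 0.0000 0.0000 0.0000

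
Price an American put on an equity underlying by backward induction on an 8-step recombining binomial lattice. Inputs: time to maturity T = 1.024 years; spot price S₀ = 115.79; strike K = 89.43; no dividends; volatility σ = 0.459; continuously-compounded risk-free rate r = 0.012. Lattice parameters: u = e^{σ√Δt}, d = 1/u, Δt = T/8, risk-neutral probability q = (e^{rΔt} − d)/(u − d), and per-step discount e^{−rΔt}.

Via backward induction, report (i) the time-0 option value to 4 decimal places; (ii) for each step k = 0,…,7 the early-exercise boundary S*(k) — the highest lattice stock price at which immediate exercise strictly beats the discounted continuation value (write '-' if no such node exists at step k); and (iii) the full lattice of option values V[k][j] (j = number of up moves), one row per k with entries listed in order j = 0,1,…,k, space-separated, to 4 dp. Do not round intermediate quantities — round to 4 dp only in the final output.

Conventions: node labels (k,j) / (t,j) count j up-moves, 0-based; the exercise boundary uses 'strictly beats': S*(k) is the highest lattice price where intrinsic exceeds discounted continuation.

Δt=0.12800  u=1.17847  d=0.84856  q=0.46370  discount=0.99847
step 8 (expiry): payoffs max(K−S,0) = 58.3040 46.2025 29.3960 6.0553 0.0000 0.0000 0.0000 0.0000 0.0000
step 7: (k=7,j=0): S=36.6811, K−S=52.7489, hold=52.6117 ⇒ V=52.7489 exercise | (k=7,j=1): S=50.9423, K−S=38.4877, hold=38.3504 ⇒ V=38.4877 exercise | (k=7,j=2): S=70.7482, K−S=18.6818, hold=18.5445 ⇒ V=18.6818 exercise | (k=7,j=3): S=98.2545, K−S=0.0000, hold=3.2425 ⇒ V=3.2425 continue | (k=7,j=4): S=136.4550, K−S=0.0000, hold=0.0000 ⇒ V=0.0000 continue | (k=7,j=5): S=189.5075, K−S=0.0000, hold=0.0000 ⇒ V=0.0000 continue | (k=7,j=6): S=263.1864, K−S=0.0000, hold=0.0000 ⇒ V=0.0000 continue | (k=7,j=7): S=365.5109, K−S=0.0000, hold=0.0000 ⇒ V=0.0000 continue  boundary S*=70.7482
step 6: (k=6,j=0): S=43.2275, K−S=46.2025, hold=46.0652 ⇒ V=46.2025 exercise | (k=6,j=1): S=60.0340, K−S=29.3960, hold=29.2588 ⇒ V=29.3960 exercise | (k=6,j=2): S=83.3747, K−S=6.0553, hold=11.5049 ⇒ V=11.5049 continue | (k=6,j=3): S=115.7900, K−S=0.0000, hold=1.7363 ⇒ V=1.7363 continue | (k=6,j=4): S=160.8081, K−S=0.0000, hold=0.0000 ⇒ V=0.0000 continue | (k=6,j=5): S=223.3289, K−S=0.0000, hold=0.0000 ⇒ V=0.0000 continue | (k=6,j=6): S=310.1572, K−S=0.0000, hold=0.0000 ⇒ V=0.0000 continue  boundary S*=60.0340
step 5: (k=5,j=0): S=50.9423, K−S=38.4877, hold=38.3504 ⇒ V=38.4877 exercise | (k=5,j=1): S=70.7482, K−S=18.6818, hold=21.0676 ⇒ V=21.0676 continue | (k=5,j=2): S=98.2545, K−S=0.0000, hold=6.9645 ⇒ V=6.9645 continue | (k=5,j=3): S=136.4550, K−S=0.0000, hold=0.9298 ⇒ V=0.9298 continue | (k=5,j=4): S=189.5075, K−S=0.0000, hold=0.0000 ⇒ V=0.0000 continue | (k=5,j=5): S=263.1864, K−S=0.0000, hold=0.0000 ⇒ V=0.0000 continue  boundary S*=50.9423
step 4: (k=4,j=0): S=60.0340, K−S=29.3960, hold=30.3634 ⇒ V=30.3634 continue | (k=4,j=1): S=83.3747, K−S=6.0553, hold=14.5057 ⇒ V=14.5057 continue | (k=4,j=2): S=115.7900, K−S=0.0000, hold=4.1598 ⇒ V=4.1598 continue | (k=4,j=3): S=160.8081, K−S=0.0000, hold=0.4979 ⇒ V=0.4979 continue | (k=4,j=4): S=223.3289, K−S=0.0000, hold=0.0000 ⇒ V=0.0000 continue  boundary S*=-
step 3: (k=3,j=0): S=70.7482, K−S=18.6818, hold=22.9749 ⇒ V=22.9749 continue | (k=3,j=1): S=98.2545, K−S=0.0000, hold=9.6935 ⇒ V=9.6935 continue | (k=3,j=2): S=136.4550, K−S=0.0000, hold=2.4580 ⇒ V=2.4580 continue | (k=3,j=3): S=189.5075, K−S=0.0000, hold=0.2666 ⇒ V=0.2666 continue  boundary S*=-
step 2: (k=2,j=0): S=83.3747, K−S=6.0553, hold=16.7905 ⇒ V=16.7905 continue | (k=2,j=1): S=115.7900, K−S=0.0000, hold=6.3287 ⇒ V=6.3287 continue | (k=2,j=2): S=160.8081, K−S=0.0000, hold=1.4396 ⇒ V=1.4396 continue  boundary S*=-
step 1: (k=1,j=0): S=98.2545, K−S=0.0000, hold=11.9211 ⇒ V=11.9211 continue | (k=1,j=1): S=136.4550, K−S=0.0000, hold=4.0554 ⇒ V=4.0554 continue  boundary S*=-
step 0: (k=0,j=0): S=115.7900, K−S=0.0000, hold=8.2611 ⇒ V=8.2611 continue  boundary S*=-

price = 8.2611
boundary = - - - - - 50.9423 60.0340 70.7482
tree:
8.2611
11.9211 4.0554
16.7905 6.3287 1.4396
22.9749 9.6935 2.4580 0.2666
30.3634 14.5057 4.1598 0.4979 0.0000
38.4877 21.0676 6.9645 0.9298 0.0000 0.0000
46.2025 29.3960 11.5049 1.7363 0.0000 0.0000 0.0000
52.7489 38.4877 18.6818 3.2425 0.0000 0.0000 0.0000 0.0000
58.3040 46.2025 29.3960 6.0553 0.0000 0.0000 0.0000 0.0000 0.0000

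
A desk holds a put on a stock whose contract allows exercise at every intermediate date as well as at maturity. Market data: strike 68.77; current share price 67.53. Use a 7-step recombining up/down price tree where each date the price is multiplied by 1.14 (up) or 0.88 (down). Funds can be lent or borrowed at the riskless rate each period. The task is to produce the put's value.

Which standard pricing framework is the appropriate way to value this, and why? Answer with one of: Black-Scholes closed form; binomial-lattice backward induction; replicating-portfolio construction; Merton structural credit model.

Key observation: an American put (K = 68.77, S₀ = 67.53) on a 7-date tree has no closed form — the optimal stopping decision is embedded and must be resolved recursively from expiry.

framework: binomial-lattice backward induction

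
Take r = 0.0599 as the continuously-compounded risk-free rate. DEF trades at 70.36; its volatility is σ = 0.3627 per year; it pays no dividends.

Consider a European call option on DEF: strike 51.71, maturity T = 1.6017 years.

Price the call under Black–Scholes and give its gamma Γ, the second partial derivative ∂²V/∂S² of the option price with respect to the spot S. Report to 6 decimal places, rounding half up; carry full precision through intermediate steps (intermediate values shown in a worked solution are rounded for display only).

price = 26.086266
Γ = 0.006675

σ√T = 0.3627·√1.6017 = 0.459027
d₁ = (ln(S/K) + (r+σ²/2)T) / (σ√T) = (ln(70.36/51.71) + (0.0599+0.3627²/2)·1.6017) / 0.459027 = (0.307974 + 0.201295) / 0.459027 = 1.109452
d₂ = d₁ − σ√T = 1.109452 − 0.459027 = 0.650425
e^{−rT} = 0.908517
N(d₁) = 0.866382,  N(d₂) = 0.742291
Call price V = S·N(d₁) − K·e^{−rT}·N(d₂) = 60.958667 − 34.872402 = 26.086266
φ(d₁) = (1/√(2π))·e^{−d₁²/2} = 0.215589
Γ = φ(d₁) / (S·σ·√T) = 0.006675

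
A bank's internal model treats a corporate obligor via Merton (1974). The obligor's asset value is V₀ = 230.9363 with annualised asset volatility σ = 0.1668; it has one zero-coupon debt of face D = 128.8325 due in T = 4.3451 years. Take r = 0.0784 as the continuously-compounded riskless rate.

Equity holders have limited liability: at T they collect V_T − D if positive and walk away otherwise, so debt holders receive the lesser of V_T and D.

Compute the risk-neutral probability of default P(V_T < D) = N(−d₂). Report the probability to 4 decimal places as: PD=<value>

PD=0.0065

Equity is a call on the firm's assets struck at D = 128.8325:
d₁ = [ln(V₀/D) + (r + σ²/2)T] / (σ√T)
   = [ln(230.9363/128.8325) + (0.0784 + 0.5·0.1668²)·4.3451] / (0.1668·√4.3451)
   = [0.583629 + 0.401101] / 0.347693 = 2.832182
d₂ = d₁ − σ√T = 2.832182 − 0.347693 = 2.484489
risk-neutral PD = N(−d₂) = N(-2.484489) = 0.006487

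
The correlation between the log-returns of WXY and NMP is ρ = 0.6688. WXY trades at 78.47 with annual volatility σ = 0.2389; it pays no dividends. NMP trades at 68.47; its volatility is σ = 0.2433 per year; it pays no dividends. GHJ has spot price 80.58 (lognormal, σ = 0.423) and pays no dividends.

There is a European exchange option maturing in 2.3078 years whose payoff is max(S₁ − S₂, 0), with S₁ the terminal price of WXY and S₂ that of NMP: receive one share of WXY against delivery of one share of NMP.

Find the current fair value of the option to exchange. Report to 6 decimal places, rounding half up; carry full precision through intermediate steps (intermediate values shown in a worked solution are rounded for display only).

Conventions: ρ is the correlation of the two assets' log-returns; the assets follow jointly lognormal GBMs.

exchange price = 14.593048

σ_eff = √(σ₁² + σ₂² − 2ρσ₁σ₂) = √(0.2389² + 0.2433² − 2·0.6688·0.2389·0.2433) = 0.196268
d₁ = (ln(S₁/S₂) + (q₂ − q₁ + σ_eff²/2)T) / (σ_eff√T) = (ln(78.47/68.47) + (0.0 − 0.0 + 0.019260)·2.3078) / 0.298159 = 0.606288
d₂ = d₁ − σ_eff√T = 0.606288 − 0.298159 = 0.308129
N(d₁) = 0.727838,  N(d₂) = 0.621008
V = S₁·e^{−q₁T}·N(d₁) − S₂·e^{−q₂T}·N(d₂) = 57.113462 − 42.520414 = 14.593048
Key observation: no risk-free rate is needed — with the second asset as numeraire the exchange option is a call on the ratio S₁/S₂, and r cancels out of the value.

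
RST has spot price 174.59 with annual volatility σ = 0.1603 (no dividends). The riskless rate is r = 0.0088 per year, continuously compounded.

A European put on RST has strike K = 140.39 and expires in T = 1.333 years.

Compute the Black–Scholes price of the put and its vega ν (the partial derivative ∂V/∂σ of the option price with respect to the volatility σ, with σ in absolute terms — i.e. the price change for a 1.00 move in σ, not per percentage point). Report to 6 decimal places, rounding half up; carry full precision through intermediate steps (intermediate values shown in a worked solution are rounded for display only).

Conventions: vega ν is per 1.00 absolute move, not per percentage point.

price = 1.479341
ν = 33.034965

σ√T = 0.1603·√1.333 = 0.185075
d₁ = (ln(S/K) + (r+σ²/2)T) / (σ√T) = (ln(174.59/140.39) + (0.0088+0.1603²/2)·1.333) / 0.185075 = (0.218016 + 0.028857) / 0.185075 = 1.333905
d₂ = d₁ − σ√T = 1.333905 − 0.185075 = 1.148830
e^{−rT} = 0.988338
N(−d₁) = 0.091117,  N(−d₂) = 0.125313
Put price V = K·e^{−rT}·N(−d₂) − S·N(−d₁) = 17.387544 − 15.908203 = 1.479341
φ(d₁) = (1/√(2π))·e^{−d₁²/2} = 0.163885
ν = S·φ(d₁)·√T = 33.034965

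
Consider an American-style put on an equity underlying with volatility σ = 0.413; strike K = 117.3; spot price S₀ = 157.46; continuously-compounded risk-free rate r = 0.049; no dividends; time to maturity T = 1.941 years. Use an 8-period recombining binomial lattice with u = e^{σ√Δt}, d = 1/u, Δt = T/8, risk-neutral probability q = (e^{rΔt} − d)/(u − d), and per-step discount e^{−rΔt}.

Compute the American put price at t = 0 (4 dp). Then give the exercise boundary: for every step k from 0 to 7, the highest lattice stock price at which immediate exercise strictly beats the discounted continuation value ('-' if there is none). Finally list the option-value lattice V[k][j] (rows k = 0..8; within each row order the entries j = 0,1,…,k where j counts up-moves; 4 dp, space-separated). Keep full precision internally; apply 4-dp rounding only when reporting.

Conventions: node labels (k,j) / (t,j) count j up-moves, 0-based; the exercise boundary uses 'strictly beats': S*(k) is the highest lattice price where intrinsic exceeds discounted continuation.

price = 11.8604
boundary = - - - - 69.7869 56.9410 69.7869 85.5309
tree:
11.8604
17.5311 5.9768
25.2516 9.5553 2.2263
35.2745 14.9597 3.9043 0.4533
47.5131 22.8182 6.7691 0.8797 0.0000
60.3590 33.6633 11.5693 1.7070 0.0000 0.0000
70.8404 47.5131 19.4109 3.3124 0.0000 0.0000 0.0000
79.3924 60.3590 31.7691 6.4278 0.0000 0.0000 0.0000 0.0000
86.3702 70.8404 47.5131 12.4733 0.0000 0.0000 0.0000 0.0000 0.0000

params: Δt=0.24263 u=1.22560 d=0.81593 q=0.47851 e^(-rΔt)=0.98818
t_8 payoffs: 86.3702 70.8404 47.5131 12.4733 0.0000 0.0000 0.0000 0.0000 0.0000
t_7: node(7,0) S=37.9076 payoff=79.3924 vs cont=78.0061 → 79.3924 [stop]  node(7,1) S=56.9410 payoff=60.3590 vs cont=58.9728 → 60.3590 [stop]  node(7,2) S=85.5309 payoff=31.7691 vs cont=30.3828 → 31.7691 [stop]  node(7,3) S=128.4757 payoff=0.0000 vs cont=6.4278 → 6.4278 [wait]  node(7,4) S=192.9831 payoff=0.0000 vs cont=0.0000 → 0.0000 [wait]  node(7,5) S=289.8795 payoff=0.0000 vs cont=0.0000 → 0.0000 [wait]  node(7,6) S=435.4274 payoff=0.0000 vs cont=0.0000 → 0.0000 [wait]  node(7,7) S=654.0545 payoff=0.0000 vs cont=0.0000 → 0.0000 [wait]  ⇒ S*(7)=85.5309
t_6: node(6,0) S=46.4596 payoff=70.8404 vs cont=69.4541 → 70.8404 [stop]  node(6,1) S=69.7869 payoff=47.5131 vs cont=46.1268 → 47.5131 [stop]  node(6,2) S=104.8267 payoff=12.4733 vs cont=19.4109 → 19.4109 [wait]  node(6,3) S=157.4600 payoff=0.0000 vs cont=3.3124 → 3.3124 [wait]  node(6,4) S=236.5203 payoff=0.0000 vs cont=0.0000 → 0.0000 [wait]  node(6,5) S=355.2766 payoff=0.0000 vs cont=0.0000 → 0.0000 [wait]  node(6,6) S=533.6603 payoff=0.0000 vs cont=0.0000 → 0.0000 [wait]  ⇒ S*(6)=69.7869
t_5: node(5,0) S=56.9410 payoff=60.3590 vs cont=58.9728 → 60.3590 [stop]  node(5,1) S=85.5309 payoff=31.7691 vs cont=33.6633 → 33.6633 [wait]  node(5,2) S=128.4757 payoff=0.0000 vs cont=11.5693 → 11.5693 [wait]  node(5,3) S=192.9831 payoff=0.0000 vs cont=1.7070 → 1.7070 [wait]  node(5,4) S=289.8795 payoff=0.0000 vs cont=0.0000 → 0.0000 [wait]  node(5,5) S=435.4274 payoff=0.0000 vs cont=0.0000 → 0.0000 [wait]  ⇒ S*(5)=56.9410
t_4: node(4,0) S=69.7869 payoff=47.5131 vs cont=47.0225 → 47.5131 [stop]  node(4,1) S=104.8267 payoff=12.4733 vs cont=22.8182 → 22.8182 [wait]  node(4,2) S=157.4600 payoff=0.0000 vs cont=6.7691 → 6.7691 [wait]  node(4,3) S=236.5203 payoff=0.0000 vs cont=0.8797 → 0.8797 [wait]  node(4,4) S=355.2766 payoff=0.0000 vs cont=0.0000 → 0.0000 [wait]  ⇒ S*(4)=69.7869
t_3: node(3,0) S=85.5309 payoff=31.7691 vs cont=35.2745 → 35.2745 [wait]  node(3,1) S=128.4757 payoff=0.0000 vs cont=14.9597 → 14.9597 [wait]  node(3,2) S=192.9831 payoff=0.0000 vs cont=3.9043 → 3.9043 [wait]  node(3,3) S=289.8795 payoff=0.0000 vs cont=0.4533 → 0.4533 [wait]  ⇒ S*(3)=-
t_2: node(2,0) S=104.8267 payoff=12.4733 vs cont=25.2516 → 25.2516 [wait]  node(2,1) S=157.4600 payoff=0.0000 vs cont=9.5553 → 9.5553 [wait]  node(2,2) S=236.5203 payoff=0.0000 vs cont=2.2263 → 2.2263 [wait]  ⇒ S*(2)=-
t_1: node(1,0) S=128.4757 payoff=0.0000 vs cont=17.5311 → 17.5311 [wait]  node(1,1) S=192.9831 payoff=0.0000 vs cont=5.9768 → 5.9768 [wait]  ⇒ S*(1)=-
t_0: node(0,0) S=157.4600 payoff=0.0000 vs cont=11.8604 → 11.8604 [wait]  ⇒ S*(0)=-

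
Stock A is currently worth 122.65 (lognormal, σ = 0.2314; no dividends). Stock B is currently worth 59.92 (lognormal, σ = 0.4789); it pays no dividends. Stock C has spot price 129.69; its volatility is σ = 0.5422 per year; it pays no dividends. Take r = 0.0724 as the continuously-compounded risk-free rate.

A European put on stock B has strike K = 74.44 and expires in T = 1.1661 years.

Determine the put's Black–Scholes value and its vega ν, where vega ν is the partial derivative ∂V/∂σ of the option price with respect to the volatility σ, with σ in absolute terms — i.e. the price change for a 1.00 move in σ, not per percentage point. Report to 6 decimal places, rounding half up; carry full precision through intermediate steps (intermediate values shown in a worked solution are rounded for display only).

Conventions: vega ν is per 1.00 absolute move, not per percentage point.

price = 17.756466
ν = 25.813606

σ√T = 0.4789·√1.1661 = 0.517145
d₁ = (ln(S/K) + (r+σ²/2)T) / (σ√T) = (ln(59.92/74.44) + (0.0724+0.4789²/2)·1.1661) / 0.517145 = (-0.216983 + 0.218145) / 0.517145 = 0.002247
d₂ = d₁ − σ√T = 0.002247 − 0.517145 = -0.514898
e^{−rT} = 0.919040
N(−d₁) = 0.499103,  N(−d₂) = 0.696688
Put price V = K·e^{−rT}·N(−d₂) − S·N(−d₁) = 47.662741 − 29.906275 = 17.756466
φ(d₁) = (1/√(2π))·e^{−d₁²/2} = 0.398941
ν = S·φ(d₁)·√T = 25.813606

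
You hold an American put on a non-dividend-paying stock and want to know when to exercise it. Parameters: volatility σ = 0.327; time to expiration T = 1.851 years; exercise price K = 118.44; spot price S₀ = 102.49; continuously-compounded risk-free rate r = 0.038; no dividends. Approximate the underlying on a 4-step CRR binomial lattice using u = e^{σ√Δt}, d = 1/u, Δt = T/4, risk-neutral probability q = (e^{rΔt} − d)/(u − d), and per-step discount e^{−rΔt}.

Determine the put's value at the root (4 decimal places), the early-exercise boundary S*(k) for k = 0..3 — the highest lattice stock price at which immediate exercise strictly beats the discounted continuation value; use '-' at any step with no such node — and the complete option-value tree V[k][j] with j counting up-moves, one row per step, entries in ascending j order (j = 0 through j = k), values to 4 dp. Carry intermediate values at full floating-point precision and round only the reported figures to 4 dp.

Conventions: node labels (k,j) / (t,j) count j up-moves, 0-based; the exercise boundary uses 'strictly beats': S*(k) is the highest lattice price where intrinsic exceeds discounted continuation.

price = 25.2286
boundary = - - 65.6854 82.0494
tree:
25.2286
37.3423 13.2469
52.7546 22.2902 4.0974
65.8549 36.3906 8.0841 0.0000
76.3425 52.7546 15.9500 0.0000 0.0000

Δt=0.46275, u=1.24913, d=0.80056, q=0.48417, disc=e^(-rΔt)=0.98257
k=4 terminal: V=max(K-S,0) → 76.3425 52.7546 15.9500 0.0000 0.0000
k=3: j=0 S=52.5851 intr=65.8549 cont=63.7904 V=65.8549[EX]; j=1 S=82.0494 intr=36.3906 cont=34.3261 V=36.3906[EX]; j=2 S=128.0229 intr=0.0000 cont=8.0841 V=8.0841[hold]; j=3 S=199.7562 intr=0.0000 cont=0.0000 V=0.0000[hold]  S*(3)=82.0494
k=2: j=0 S=65.6854 intr=52.7546 cont=50.6901 V=52.7546[EX]; j=1 S=102.4900 intr=15.9500 cont=22.2902 V=22.2902[hold]; j=2 S=159.9168 intr=0.0000 cont=4.0974 V=4.0974[hold]  S*(2)=65.6854
k=1: j=0 S=82.0494 intr=36.3906 cont=37.3423 V=37.3423[hold]; j=1 S=128.0229 intr=0.0000 cont=13.2469 V=13.2469[hold]  S*(1)=-
k=0: j=0 S=102.4900 intr=15.9500 cont=25.2286 V=25.2286[hold]  S*(0)=-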